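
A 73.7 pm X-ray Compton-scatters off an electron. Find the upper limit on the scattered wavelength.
78.5526 pm (at θ = 180°)

The Compton shift is Δλ = λ_C(1 − cos θ).

Since cos θ ranges from −1 to 1, the factor (1 − cos θ) ranges from 0 to 2; the maximum shift occurs at θ = 180° (backscattering):
Δλ_max = 2λ_C = 2 × 2.4263 pm = 4.8526 pm

Maximum scattered wavelength:
λ'_max = λ₀ + Δλ_max = 73.7 + 4.8526 = 78.5526 pm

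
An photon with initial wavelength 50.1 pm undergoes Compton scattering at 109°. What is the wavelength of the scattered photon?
53.3162 pm

Using the Compton scattering formula:
λ' = λ + Δλ = λ + λ_C(1 - cos θ)

Given:
- Initial wavelength λ = 50.1 pm
- Scattering angle θ = 109°
- Compton wavelength λ_C ≈ 2.4263 pm

Calculate the shift:
Δλ = 2.4263 × (1 - cos(109°))
Δλ = 2.4263 × 1.3256
Δλ = 3.2162 pm

Final wavelength:
λ' = 50.1 + 3.2162 = 53.3162 pm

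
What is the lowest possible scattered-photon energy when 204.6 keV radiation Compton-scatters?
113.6172 keV (at θ = 180°)

The scattered photon has minimum energy when its wavelength is maximum, i.e., when the Compton shift Δλ = λ_C(1 − cos θ) is maximum. This occurs at θ = 180° (backscattering), giving Δλ_max = 2λ_C = 4.8526 pm.

Initial wavelength: λ₀ = hc/E₀ = 6.0598 pm
Maximum final wavelength: λ'_max = λ₀ + 2λ_C = 6.0598 + 4.8526 = 10.9125 pm
Minimum final energy: E'_min = hc/λ'_max = 113.6172 keV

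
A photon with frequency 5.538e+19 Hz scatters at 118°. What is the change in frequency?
2.199e+19 Hz (decrease)

Convert frequency to wavelength (c = 299792458 m/s):
λ₀ = c/f₀ = 299792458/5.538e+19 = 5.4133705e-12 m = 5.4134 pm

Calculate Compton shift:
Δλ = λ_C(1 - cos(118°)) = 3.5654 pm

Final wavelength:
λ' = λ₀ + Δλ = 5.4134 + 3.5654 = 8.9788 pm

Final frequency:
f' = c/λ' = 299792458/8.9787644e-12 = 3.3389055e+19 Hz

Frequency shift (decrease):
Δf = f₀ - f' = 5.538e+19 - 3.3389055e+19 = 2.199e+19 Hz

(Intermediate values are shown rounded; full precision is carried through to the final answer.)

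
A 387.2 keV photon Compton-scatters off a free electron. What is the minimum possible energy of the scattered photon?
153.9279 keV (at θ = 180°)

The scattered photon has minimum energy when its wavelength is maximum, i.e., when the Compton shift Δλ = λ_C(1 − cos θ) is maximum. This occurs at θ = 180° (backscattering), giving Δλ_max = 2λ_C = 4.8526 pm.

Initial wavelength: λ₀ = hc/E₀ = 3.2021 pm
Maximum final wavelength: λ'_max = λ₀ + 2λ_C = 3.2021 + 4.8526 = 8.0547 pm
Minimum final energy: E'_min = hc/λ'_max = 153.9279 keV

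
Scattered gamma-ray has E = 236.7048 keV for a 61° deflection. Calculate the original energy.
310.8999 keV

Convert final energy to wavelength (hc ≈ 1239.842 keV·pm):
λ' = hc/E' = 1239.842 / 236.7048 = 5.2379 pm

Calculate the Compton shift:
Δλ = λ_C(1 - cos(61°))
Δλ = 2.4263 × (1 - cos(61°))
Δλ = 1.2500 pm

Initial wavelength:
λ = λ' - Δλ = 5.2379 - 1.2500 = 3.9879 pm

Initial energy:
E = hc/λ = 1239.842 / 3.9879 = 310.8999 keV

(Intermediate values are shown rounded; full precision is carried through to the final answer.)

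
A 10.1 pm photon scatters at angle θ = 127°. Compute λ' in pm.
13.9865 pm

Using the Compton scattering formula:
λ' = λ + Δλ = λ + λ_C(1 - cos θ)

Given:
- Initial wavelength λ = 10.1 pm
- Scattering angle θ = 127°
- Compton wavelength λ_C ≈ 2.4263 pm

Calculate the shift:
Δλ = 2.4263 × (1 - cos(127°))
Δλ = 2.4263 × 1.6018
Δλ = 3.8865 pm

Final wavelength:
λ' = 10.1 + 3.8865 = 13.9865 pm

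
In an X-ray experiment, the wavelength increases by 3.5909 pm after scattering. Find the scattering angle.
118.68°

From the Compton formula Δλ = λ_C(1 - cos θ), we can solve for θ:

cos θ = 1 - Δλ/λ_C

Given:
- Δλ = 3.5909 pm
- λ_C = h/(m_e·c) ≈ 2.42631024 pm

cos θ = 1 - 3.5909/2.42631024
cos θ = 1 - 1.479984
cos θ = -0.479984

θ = arccos(-0.479984)
θ = 118.68°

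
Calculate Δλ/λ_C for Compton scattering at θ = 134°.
1.6947 λ_C

The Compton shift formula is:
Δλ = λ_C(1 - cos θ)

Dividing both sides by λ_C:
Δλ/λ_C = 1 - cos θ

For θ = 134°:
Δλ/λ_C = 1 - cos(134°)
Δλ/λ_C = 1 - -0.6947
Δλ/λ_C = 1.6947

This means the shift is 1.6947 × λ_C = 4.1118 pm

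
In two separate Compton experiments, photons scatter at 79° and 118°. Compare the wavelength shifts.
118° produces the larger shift by a factor of 1.816

Calculate both shifts using Δλ = λ_C(1 - cos θ):

For θ₁ = 79°:
Δλ₁ = 2.4263 × (1 - cos(79°))
Δλ₁ = 2.4263 × 0.8092
Δλ₁ = 1.9633 pm

For θ₂ = 118°:
Δλ₂ = 2.4263 × (1 - cos(118°))
Δλ₂ = 2.4263 × 1.4695
Δλ₂ = 3.5654 pm

The 118° angle produces the larger shift.
Ratio: 3.5654/1.9633 = 1.816

(Intermediate values are shown rounded; full precision is carried through to the final answer.)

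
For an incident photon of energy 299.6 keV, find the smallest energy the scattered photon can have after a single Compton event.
137.8990 keV (at θ = 180°)

The scattered photon has minimum energy when its wavelength is maximum, i.e., when the Compton shift Δλ = λ_C(1 − cos θ) is maximum. This occurs at θ = 180° (backscattering), giving Δλ_max = 2λ_C = 4.8526 pm.

Initial wavelength: λ₀ = hc/E₀ = 4.1383 pm
Maximum final wavelength: λ'_max = λ₀ + 2λ_C = 4.1383 + 4.8526 = 8.9909 pm
Minimum final energy: E'_min = hc/λ'_max = 137.8990 keV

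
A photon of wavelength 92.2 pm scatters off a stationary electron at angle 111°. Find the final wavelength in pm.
95.4958 pm

Using the Compton scattering formula:
λ' = λ + Δλ = λ + λ_C(1 - cos θ)

Given:
- Initial wavelength λ = 92.2 pm
- Scattering angle θ = 111°
- Compton wavelength λ_C ≈ 2.4263 pm

Calculate the shift:
Δλ = 2.4263 × (1 - cos(111°))
Δλ = 2.4263 × 1.3584
Δλ = 3.2958 pm

Final wavelength:
λ' = 92.2 + 3.2958 = 95.4958 pm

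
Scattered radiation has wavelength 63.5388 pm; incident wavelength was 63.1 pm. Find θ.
35.00°

First find the wavelength shift:
Δλ = λ' - λ = 63.5388 - 63.1 = 0.4388 pm

Using Δλ = λ_C(1 - cos θ), with λ_C = h/(m_e·c) ≈ 2.42631024 pm:
cos θ = 1 - Δλ/λ_C
cos θ = 1 - 0.4388/2.42631024
cos θ = 0.819149

θ = arccos(0.819149)
θ = 35.00°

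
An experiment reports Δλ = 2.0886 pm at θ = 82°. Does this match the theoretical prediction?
Yes, consistent

Calculate the expected shift for θ = 82°:

Δλ_expected = λ_C(1 - cos(82°))
Δλ_expected = 2.4263 × (1 - cos(82°))
Δλ_expected = 2.4263 × 0.8608
Δλ_expected = 2.0886 pm

Given shift: 2.0886 pm
Expected shift: 2.0886 pm
Difference: 0.0000 pm

The values match. This is consistent with Compton scattering at the stated angle.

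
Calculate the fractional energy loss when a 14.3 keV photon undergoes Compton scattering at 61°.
0.0142 (or 1.42%)

Calculate initial and final photon energies:

Initial: E₀ = 14.3 keV → λ₀ = 86.7022 pm
Compton shift: Δλ = 1.2500 pm
Final wavelength: λ' = 87.9522 pm
Final energy: E' = 14.0968 keV

Fractional energy loss:
(E₀ - E')/E₀ = (14.3000 - 14.0968)/14.3000
= 0.2032/14.3000
= 0.0142
= 1.42%

(Intermediate values are shown rounded; full precision is carried through to the final answer.)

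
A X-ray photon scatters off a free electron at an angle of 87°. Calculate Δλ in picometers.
2.2993 pm

Using the Compton scattering formula:
Δλ = λ_C(1 - cos θ)

where λ_C = h/(m_e·c) ≈ 2.4263 pm is the Compton wavelength of an electron.

For θ = 87°:
cos(87°) = 0.0523
1 - cos(87°) = 0.9477

Δλ = 2.4263 × 0.9477
Δλ = 2.2993 pm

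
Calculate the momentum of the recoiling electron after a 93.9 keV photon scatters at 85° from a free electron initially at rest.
6.3160e-23 kg·m/s

The electron is initially at rest, so by conservation of momentum:
p⃗_e = p⃗₀ − p⃗'  (incident photon momentum minus scattered photon momentum)

Photon momentum magnitudes (p = h/λ = E/c):
λ₀ = hc/E₀ = 13.2039 pm → p₀ = h/λ₀ = 5.0183e-23 kg·m/s
Δλ = λ_C(1 − cos 85°) = 2.2148 pm
λ' = 15.4187 pm → p' = h/λ' = 4.2974e-23 kg·m/s

The scattered photon makes angle θ = 85° with the incident direction, so by the law of cosines:
|p⃗_e|² = p₀² + p'² − 2p₀p'cos θ
|p⃗_e|² = (5.0183e-23)² + (4.2974e-23)² − 2·5.0183e-23·4.2974e-23·cos(85°)
|p⃗_e| = 6.3160e-23 kg·m/s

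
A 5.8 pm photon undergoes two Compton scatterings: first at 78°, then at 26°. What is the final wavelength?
7.9674 pm

Apply Compton shift twice:

First scattering at θ₁ = 78°:
Δλ₁ = λ_C(1 - cos(78°))
Δλ₁ = 2.4263 × 0.7921
Δλ₁ = 1.9219 pm

After first scattering:
λ₁ = 5.8 + 1.9219 = 7.7219 pm

Second scattering at θ₂ = 26°:
Δλ₂ = λ_C(1 - cos(26°))
Δλ₂ = 2.4263 × 0.1012
Δλ₂ = 0.2456 pm

Final wavelength:
λ₂ = 7.7219 + 0.2456 = 7.9674 pm

Total shift: Δλ_total = 1.9219 + 0.2456 = 2.1674 pm

(Intermediate values are shown rounded; full precision is carried through to the final answer.)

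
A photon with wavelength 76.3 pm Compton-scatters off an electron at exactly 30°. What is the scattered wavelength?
76.6251 pm

Using the Compton formula: λ' = λ + λ_C(1 − cos θ)

For θ = 30°, cos θ = √3/2 (exact) ≈ 0.8660, so:
1 − cos 30° = 1 − (√3/2) ≈ 0.1340

Δλ = λ_C × 0.1340 = 2.4263 × 0.1340 = 0.3251 pm

λ' = 76.3 + 0.3251 = 76.6251 pm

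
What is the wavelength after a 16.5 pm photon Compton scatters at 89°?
18.8840 pm

Using the Compton scattering formula:
λ' = λ + Δλ = λ + λ_C(1 - cos θ)

Given:
- Initial wavelength λ = 16.5 pm
- Scattering angle θ = 89°
- Compton wavelength λ_C ≈ 2.4263 pm

Calculate the shift:
Δλ = 2.4263 × (1 - cos(89°))
Δλ = 2.4263 × 0.9825
Δλ = 2.3840 pm

Final wavelength:
λ' = 16.5 + 2.3840 = 18.8840 pm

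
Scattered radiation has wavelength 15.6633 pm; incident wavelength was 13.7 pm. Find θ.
79.00°

First find the wavelength shift:
Δλ = λ' - λ = 15.6633 - 13.7 = 1.9633 pm

Using Δλ = λ_C(1 - cos θ), with λ_C = h/(m_e·c) ≈ 2.42631024 pm:
cos θ = 1 - Δλ/λ_C
cos θ = 1 - 1.9633/2.42631024
cos θ = 0.190829

θ = arccos(0.190829)
θ = 79.00°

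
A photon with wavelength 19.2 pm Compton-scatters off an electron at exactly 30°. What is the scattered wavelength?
19.5251 pm

Using the Compton formula: λ' = λ + λ_C(1 − cos θ)

For θ = 30°, cos θ = √3/2 (exact) ≈ 0.8660, so:
1 − cos 30° = 1 − (√3/2) ≈ 0.1340

Δλ = λ_C × 0.1340 = 2.4263 × 0.1340 = 0.3251 pm

λ' = 19.2 + 0.3251 = 19.5251 pm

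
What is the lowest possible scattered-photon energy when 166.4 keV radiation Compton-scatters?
100.7707 keV (at θ = 180°)

The scattered photon has minimum energy when its wavelength is maximum, i.e., when the Compton shift Δλ = λ_C(1 − cos θ) is maximum. This occurs at θ = 180° (backscattering), giving Δλ_max = 2λ_C = 4.8526 pm.

Initial wavelength: λ₀ = hc/E₀ = 7.4510 pm
Maximum final wavelength: λ'_max = λ₀ + 2λ_C = 7.4510 + 4.8526 = 12.3036 pm
Minimum final energy: E'_min = hc/λ'_max = 100.7707 keV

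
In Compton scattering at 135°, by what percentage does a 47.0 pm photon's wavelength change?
8.8127%

Calculate the Compton shift:
Δλ = λ_C(1 - cos(135°))
Δλ = 2.4263 × (1 - cos(135°))
Δλ = 2.4263 × 1.7071
Δλ = 4.1420 pm

Percentage change:
(Δλ/λ₀) × 100 = (4.1420/47.0) × 100
= 8.8127%

(Intermediate values are shown rounded; full precision is carried through to the final answer.)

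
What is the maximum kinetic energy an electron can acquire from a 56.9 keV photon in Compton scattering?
10.3637 keV

Maximum energy transfer occurs at θ = 180° (backscattering).

Initial photon: E₀ = 56.9 keV → λ₀ = 21.7898 pm

Maximum Compton shift (at 180°):
Δλ_max = 2λ_C = 2 × 2.4263 = 4.8526 pm

Final wavelength:
λ' = 21.7898 + 4.8526 = 26.6425 pm

Minimum photon energy (maximum energy to electron):
E'_min = hc/λ' = 46.5363 keV

Maximum electron kinetic energy:
K_max = E₀ - E'_min = 56.9000 - 46.5363 = 10.3637 keV

(Intermediate values are shown rounded; full precision is carried through to the final answer.)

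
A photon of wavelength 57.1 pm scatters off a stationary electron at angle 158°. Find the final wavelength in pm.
61.7759 pm

Using the Compton scattering formula:
λ' = λ + Δλ = λ + λ_C(1 - cos θ)

Given:
- Initial wavelength λ = 57.1 pm
- Scattering angle θ = 158°
- Compton wavelength λ_C ≈ 2.4263 pm

Calculate the shift:
Δλ = 2.4263 × (1 - cos(158°))
Δλ = 2.4263 × 1.9272
Δλ = 4.6759 pm

Final wavelength:
λ' = 57.1 + 4.6759 = 61.7759 pm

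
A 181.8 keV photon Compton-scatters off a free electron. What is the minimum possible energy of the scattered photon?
106.2197 keV (at θ = 180°)

The scattered photon has minimum energy when its wavelength is maximum, i.e., when the Compton shift Δλ = λ_C(1 − cos θ) is maximum. This occurs at θ = 180° (backscattering), giving Δλ_max = 2λ_C = 4.8526 pm.

Initial wavelength: λ₀ = hc/E₀ = 6.8198 pm
Maximum final wavelength: λ'_max = λ₀ + 2λ_C = 6.8198 + 4.8526 = 11.6724 pm
Minimum final energy: E'_min = hc/λ'_max = 106.2197 keV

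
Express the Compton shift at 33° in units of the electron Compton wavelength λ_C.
0.1613 λ_C

The Compton shift formula is:
Δλ = λ_C(1 - cos θ)

Dividing both sides by λ_C:
Δλ/λ_C = 1 - cos θ

For θ = 33°:
Δλ/λ_C = 1 - cos(33°)
Δλ/λ_C = 1 - 0.8387
Δλ/λ_C = 0.1613

This means the shift is 0.1613 × λ_C = 0.3914 pm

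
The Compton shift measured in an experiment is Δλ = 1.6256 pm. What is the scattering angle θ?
70.73°

From the Compton formula Δλ = λ_C(1 - cos θ), we can solve for θ:

cos θ = 1 - Δλ/λ_C

Given:
- Δλ = 1.6256 pm
- λ_C = h/(m_e·c) ≈ 2.42631024 pm

cos θ = 1 - 1.6256/2.42631024
cos θ = 1 - 0.669989
cos θ = 0.330011

θ = arccos(0.330011)
θ = 70.73°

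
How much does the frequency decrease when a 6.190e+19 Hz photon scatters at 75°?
1.676e+19 Hz (decrease)

Convert frequency to wavelength (c = 299792458 m/s):
λ₀ = c/f₀ = 299792458/6.190e+19 = 4.8431738e-12 m = 4.8432 pm

Calculate Compton shift:
Δλ = λ_C(1 - cos(75°)) = 1.7983 pm

Final wavelength:
λ' = λ₀ + Δλ = 4.8432 + 1.7983 = 6.6415 pm

Final frequency:
f' = c/λ' = 299792458/6.6415087e-12 = 4.5139210e+19 Hz

Frequency shift (decrease):
Δf = f₀ - f' = 6.190e+19 - 4.5139210e+19 = 1.676e+19 Hz

(Intermediate values are shown rounded; full precision is carried through to the final answer.)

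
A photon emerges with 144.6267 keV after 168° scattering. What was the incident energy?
328.5999 keV

Convert final energy to wavelength (hc ≈ 1239.842 keV·pm):
λ' = hc/E' = 1239.842 / 144.6267 = 8.5727 pm

Calculate the Compton shift:
Δλ = λ_C(1 - cos(168°))
Δλ = 2.4263 × (1 - cos(168°))
Δλ = 4.7996 pm

Initial wavelength:
λ = λ' - Δλ = 8.5727 - 4.7996 = 3.7731 pm

Initial energy:
E = hc/λ = 1239.842 / 3.7731 = 328.5999 keV

(Intermediate values are shown rounded; full precision is carried through to the final answer.)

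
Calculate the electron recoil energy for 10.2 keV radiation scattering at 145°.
0.3574 keV

By energy conservation: K_e = E_initial - E_final

First find the scattered photon energy:
Initial wavelength: λ = hc/E = 121.5531 pm
Compton shift: Δλ = λ_C(1 - cos(145°)) = 4.4138 pm
Final wavelength: λ' = 121.5531 + 4.4138 = 125.9670 pm
Final photon energy: E' = hc/λ' = 9.8426 keV

Electron kinetic energy:
K_e = E - E' = 10.2000 - 9.8426 = 0.3574 keV

(Intermediate values are shown rounded; full precision is carried through to the final answer.)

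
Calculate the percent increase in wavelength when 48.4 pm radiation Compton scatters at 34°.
0.8570%

Calculate the Compton shift:
Δλ = λ_C(1 - cos(34°))
Δλ = 2.4263 × (1 - cos(34°))
Δλ = 2.4263 × 0.1710
Δλ = 0.4148 pm

Percentage change:
(Δλ/λ₀) × 100 = (0.4148/48.4) × 100
= 0.8570%

(Intermediate values are shown rounded; full precision is carried through to the final answer.)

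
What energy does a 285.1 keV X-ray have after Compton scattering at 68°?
211.3537 keV

First convert energy to wavelength:
λ = hc/E, with hc ≈ 1239.842 keV·pm (i.e. 1239.842 eV·nm)

For E = 285.1 keV = 285100 eV:
λ = 1239.842 keV·pm / 285.1 keV
λ = 4.3488 pm

Calculate the Compton shift:
Δλ = λ_C(1 - cos(68°)) = 2.4263 × 0.6254
Δλ = 1.5174 pm

Final wavelength:
λ' = 4.3488 + 1.5174 = 5.8662 pm

Final energy:
E' = hc/λ' = 1239.842 / 5.8662 = 211.3537 keV

(Intermediate values are shown rounded; full precision is carried through to the final answer.)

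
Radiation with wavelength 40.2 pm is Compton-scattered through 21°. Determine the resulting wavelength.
40.3612 pm

Using the Compton scattering formula:
λ' = λ + Δλ = λ + λ_C(1 - cos θ)

Given:
- Initial wavelength λ = 40.2 pm
- Scattering angle θ = 21°
- Compton wavelength λ_C ≈ 2.4263 pm

Calculate the shift:
Δλ = 2.4263 × (1 - cos(21°))
Δλ = 2.4263 × 0.0664
Δλ = 0.1612 pm

Final wavelength:
λ' = 40.2 + 0.1612 = 40.3612 pm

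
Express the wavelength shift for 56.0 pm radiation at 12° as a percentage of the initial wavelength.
0.0947%

Calculate the Compton shift:
Δλ = λ_C(1 - cos(12°))
Δλ = 2.4263 × (1 - cos(12°))
Δλ = 2.4263 × 0.0219
Δλ = 0.0530 pm

Percentage change:
(Δλ/λ₀) × 100 = (0.0530/56.0) × 100
= 0.0947%

(Intermediate values are shown rounded; full precision is carried through to the final answer.)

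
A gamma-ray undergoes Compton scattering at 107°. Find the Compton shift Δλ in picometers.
3.1357 pm

Using the Compton scattering formula:
Δλ = λ_C(1 - cos θ)

where λ_C = h/(m_e·c) ≈ 2.4263 pm is the Compton wavelength of an electron.

For θ = 107°:
cos(107°) = -0.2924
1 - cos(107°) = 1.2924

Δλ = 2.4263 × 1.2924
Δλ = 3.1357 pm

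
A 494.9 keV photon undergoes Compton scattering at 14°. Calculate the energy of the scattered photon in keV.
481.0606 keV

First convert energy to wavelength:
λ = hc/E, with hc ≈ 1239.842 keV·pm (i.e. 1239.842 eV·nm)

For E = 494.9 keV = 494900 eV:
λ = 1239.842 keV·pm / 494.9 keV
λ = 2.5052 pm

Calculate the Compton shift:
Δλ = λ_C(1 - cos(14°)) = 2.4263 × 0.0297
Δλ = 0.0721 pm

Final wavelength:
λ' = 2.5052 + 0.0721 = 2.5773 pm

Final energy:
E' = hc/λ' = 1239.842 / 2.5773 = 481.0606 keV

(Intermediate values are shown rounded; full precision is carried through to the final answer.)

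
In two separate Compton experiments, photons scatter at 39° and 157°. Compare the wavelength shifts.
157° produces the larger shift by a factor of 8.618

Calculate both shifts using Δλ = λ_C(1 - cos θ):

For θ₁ = 39°:
Δλ₁ = 2.4263 × (1 - cos(39°))
Δλ₁ = 2.4263 × 0.2229
Δλ₁ = 0.5407 pm

For θ₂ = 157°:
Δλ₂ = 2.4263 × (1 - cos(157°))
Δλ₂ = 2.4263 × 1.9205
Δλ₂ = 4.6597 pm

The 157° angle produces the larger shift.
Ratio: 4.6597/0.5407 = 8.618

(Intermediate values are shown rounded; full precision is carried through to the final answer.)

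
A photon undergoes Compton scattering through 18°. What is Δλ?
0.1188 pm

Using the Compton scattering formula:
Δλ = λ_C(1 - cos θ)

where λ_C = h/(m_e·c) ≈ 2.4263 pm is the Compton wavelength of an electron.

For θ = 18°:
cos(18°) = 0.9511
1 - cos(18°) = 0.0489

Δλ = 2.4263 × 0.0489
Δλ = 0.1188 pm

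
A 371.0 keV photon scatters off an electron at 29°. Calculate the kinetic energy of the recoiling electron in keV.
30.9543 keV

By energy conservation: K_e = E_initial - E_final

First find the scattered photon energy:
Initial wavelength: λ = hc/E = 3.3419 pm
Compton shift: Δλ = λ_C(1 - cos(29°)) = 0.3042 pm
Final wavelength: λ' = 3.3419 + 0.3042 = 3.6461 pm
Final photon energy: E' = hc/λ' = 340.0457 keV

Electron kinetic energy:
K_e = E - E' = 371.0000 - 340.0457 = 30.9543 keV

(Intermediate values are shown rounded; full precision is carried through to the final answer.)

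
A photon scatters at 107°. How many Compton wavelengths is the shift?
1.2924 λ_C

The Compton shift formula is:
Δλ = λ_C(1 - cos θ)

Dividing both sides by λ_C:
Δλ/λ_C = 1 - cos θ

For θ = 107°:
Δλ/λ_C = 1 - cos(107°)
Δλ/λ_C = 1 - -0.2924
Δλ/λ_C = 1.2924

This means the shift is 1.2924 × λ_C = 3.1357 pm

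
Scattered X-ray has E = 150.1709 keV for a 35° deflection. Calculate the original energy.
158.6000 keV

Convert final energy to wavelength (hc ≈ 1239.842 keV·pm):
λ' = hc/E' = 1239.842 / 150.1709 = 8.2562 pm

Calculate the Compton shift:
Δλ = λ_C(1 - cos(35°))
Δλ = 2.4263 × (1 - cos(35°))
Δλ = 0.4388 pm

Initial wavelength:
λ = λ' - Δλ = 8.2562 - 0.4388 = 7.8174 pm

Initial energy:
E = hc/λ = 1239.842 / 7.8174 = 158.6000 keV

(Intermediate values are shown rounded; full precision is carried through to the final answer.)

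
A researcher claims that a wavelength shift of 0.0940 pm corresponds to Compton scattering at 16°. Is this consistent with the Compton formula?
Yes, consistent

Calculate the expected shift for θ = 16°:

Δλ_expected = λ_C(1 - cos(16°))
Δλ_expected = 2.4263 × (1 - cos(16°))
Δλ_expected = 2.4263 × 0.0387
Δλ_expected = 0.0940 pm

Given shift: 0.0940 pm
Expected shift: 0.0940 pm
Difference: 0.0000 pm

The values match. This is consistent with Compton scattering at the stated angle.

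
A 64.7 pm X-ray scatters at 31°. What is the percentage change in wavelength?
0.5356%

Calculate the Compton shift:
Δλ = λ_C(1 - cos(31°))
Δλ = 2.4263 × (1 - cos(31°))
Δλ = 2.4263 × 0.1428
Δλ = 0.3466 pm

Percentage change:
(Δλ/λ₀) × 100 = (0.3466/64.7) × 100
= 0.5356%

(Intermediate values are shown rounded; full precision is carried through to the final answer.)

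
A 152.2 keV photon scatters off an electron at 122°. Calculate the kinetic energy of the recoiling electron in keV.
47.6443 keV

By energy conservation: K_e = E_initial - E_final

First find the scattered photon energy:
Initial wavelength: λ = hc/E = 8.1461 pm
Compton shift: Δλ = λ_C(1 - cos(122°)) = 3.7121 pm
Final wavelength: λ' = 8.1461 + 3.7121 = 11.8582 pm
Final photon energy: E' = hc/λ' = 104.5557 keV

Electron kinetic energy:
K_e = E - E' = 152.2000 - 104.5557 = 47.6443 keV

(Intermediate values are shown rounded; full precision is carried through to the final answer.)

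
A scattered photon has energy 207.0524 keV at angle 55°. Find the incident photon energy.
250.3000 keV

Convert final energy to wavelength (hc ≈ 1239.842 keV·pm):
λ' = hc/E' = 1239.842 / 207.0524 = 5.9881 pm

Calculate the Compton shift:
Δλ = λ_C(1 - cos(55°))
Δλ = 2.4263 × (1 - cos(55°))
Δλ = 1.0346 pm

Initial wavelength:
λ = λ' - Δλ = 5.9881 - 1.0346 = 4.9534 pm

Initial energy:
E = hc/λ = 1239.842 / 4.9534 = 250.3000 keV

(Intermediate values are shown rounded; full precision is carried through to the final answer.)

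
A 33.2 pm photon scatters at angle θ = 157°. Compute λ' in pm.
37.8597 pm

Using the Compton scattering formula:
λ' = λ + Δλ = λ + λ_C(1 - cos θ)

Given:
- Initial wavelength λ = 33.2 pm
- Scattering angle θ = 157°
- Compton wavelength λ_C ≈ 2.4263 pm

Calculate the shift:
Δλ = 2.4263 × (1 - cos(157°))
Δλ = 2.4263 × 1.9205
Δλ = 4.6597 pm

Final wavelength:
λ' = 33.2 + 4.6597 = 37.8597 pm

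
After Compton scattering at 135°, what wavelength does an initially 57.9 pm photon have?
62.0420 pm

Using the Compton formula: λ' = λ + λ_C(1 − cos θ)

For θ = 135°, cos θ = -√2/2 (exact) ≈ -0.7071, so:
1 − cos 135° = 1 − (-√2/2) ≈ 1.7071

Δλ = λ_C × 1.7071 = 2.4263 × 1.7071 = 4.1420 pm

λ' = 57.9 + 4.1420 = 62.0420 pm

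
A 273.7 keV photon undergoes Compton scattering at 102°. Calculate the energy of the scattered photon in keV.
166.1831 keV

First convert energy to wavelength:
λ = hc/E, with hc ≈ 1239.842 keV·pm (i.e. 1239.842 eV·nm)

For E = 273.7 keV = 273700 eV:
λ = 1239.842 keV·pm / 273.7 keV
λ = 4.5299 pm

Calculate the Compton shift:
Δλ = λ_C(1 - cos(102°)) = 2.4263 × 1.2079
Δλ = 2.9308 pm

Final wavelength:
λ' = 4.5299 + 2.9308 = 7.4607 pm

Final energy:
E' = hc/λ' = 1239.842 / 7.4607 = 166.1831 keV

(Intermediate values are shown rounded; full precision is carried through to the final answer.)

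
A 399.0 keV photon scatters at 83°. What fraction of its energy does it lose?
0.4068 (or 40.68%)

Calculate initial and final photon energies:

Initial: E₀ = 399.0 keV → λ₀ = 3.1074 pm
Compton shift: Δλ = 2.1306 pm
Final wavelength: λ' = 5.2380 pm
Final energy: E' = 236.7018 keV

Fractional energy loss:
(E₀ - E')/E₀ = (399.0000 - 236.7018)/399.0000
= 162.2982/399.0000
= 0.4068
= 40.68%

(Intermediate values are shown rounded; full precision is carried through to the final answer.)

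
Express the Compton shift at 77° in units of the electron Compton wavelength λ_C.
0.7750 λ_C

The Compton shift formula is:
Δλ = λ_C(1 - cos θ)

Dividing both sides by λ_C:
Δλ/λ_C = 1 - cos θ

For θ = 77°:
Δλ/λ_C = 1 - cos(77°)
Δλ/λ_C = 1 - 0.2250
Δλ/λ_C = 0.7750

This means the shift is 0.7750 × λ_C = 1.8805 pm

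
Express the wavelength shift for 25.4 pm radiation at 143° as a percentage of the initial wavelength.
17.1813%

Calculate the Compton shift:
Δλ = λ_C(1 - cos(143°))
Δλ = 2.4263 × (1 - cos(143°))
Δλ = 2.4263 × 1.7986
Δλ = 4.3640 pm

Percentage change:
(Δλ/λ₀) × 100 = (4.3640/25.4) × 100
= 17.1813%

(Intermediate values are shown rounded; full precision is carried through to the final answer.)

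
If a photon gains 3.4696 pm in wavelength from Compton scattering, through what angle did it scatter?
115.47°

From the Compton formula Δλ = λ_C(1 - cos θ), we can solve for θ:

cos θ = 1 - Δλ/λ_C

Given:
- Δλ = 3.4696 pm
- λ_C = h/(m_e·c) ≈ 2.42631024 pm

cos θ = 1 - 3.4696/2.42631024
cos θ = 1 - 1.429990
cos θ = -0.429990

θ = arccos(-0.429990)
θ = 115.47°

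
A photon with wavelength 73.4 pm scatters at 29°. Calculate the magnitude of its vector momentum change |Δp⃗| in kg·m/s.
4.5113e-24 kg·m/s

Photon momentum magnitude is p = h/λ.

Initial momentum:
p₀ = h/λ = 6.6261e-34/7.3400e-11 = 9.0273e-24 kg·m/s

After scattering:
λ' = λ + Δλ = 73.4 + 0.3042 = 73.7042 pm
p' = h/λ' = 6.6261e-34/7.3704e-11 = 8.9901e-24 kg·m/s

Momentum is a vector; the scattered photon's direction makes angle θ = 29° with the incident direction. The magnitude of the vector change Δp⃗ = p⃗₀ − p⃗' is found from the law of cosines:
|Δp⃗|² = p₀² + p'² − 2p₀p'cos θ
|Δp⃗|² = (9.0273e-24)² + (8.9901e-24)² − 2·9.0273e-24·8.9901e-24·cos(29°)
|Δp⃗| = 4.5113e-24 kg·m/s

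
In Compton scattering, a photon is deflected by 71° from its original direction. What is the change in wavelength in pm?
1.6364 pm

Using the Compton scattering formula:
Δλ = λ_C(1 - cos θ)

where λ_C = h/(m_e·c) ≈ 2.4263 pm is the Compton wavelength of an electron.

For θ = 71°:
cos(71°) = 0.3256
1 - cos(71°) = 0.6744

Δλ = 2.4263 × 0.6744
Δλ = 1.6364 pm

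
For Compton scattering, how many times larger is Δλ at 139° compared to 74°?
139° produces the larger shift by a factor of 2.422

Calculate both shifts using Δλ = λ_C(1 - cos θ):

For θ₁ = 74°:
Δλ₁ = 2.4263 × (1 - cos(74°))
Δλ₁ = 2.4263 × 0.7244
Δλ₁ = 1.7575 pm

For θ₂ = 139°:
Δλ₂ = 2.4263 × (1 - cos(139°))
Δλ₂ = 2.4263 × 1.7547
Δλ₂ = 4.2575 pm

The 139° angle produces the larger shift.
Ratio: 4.2575/1.7575 = 2.422

(Intermediate values are shown rounded; full precision is carried through to the final answer.)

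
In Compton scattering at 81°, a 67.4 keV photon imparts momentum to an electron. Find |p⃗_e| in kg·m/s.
4.4529e-23 kg·m/s

The electron is initially at rest, so by conservation of momentum:
p⃗_e = p⃗₀ − p⃗'  (incident photon momentum minus scattered photon momentum)

Photon momentum magnitudes (p = h/λ = E/c):
λ₀ = hc/E₀ = 18.3953 pm → p₀ = h/λ₀ = 3.6020e-23 kg·m/s
Δλ = λ_C(1 − cos 81°) = 2.0468 pm
λ' = 20.4420 pm → p' = h/λ' = 3.2414e-23 kg·m/s

The scattered photon makes angle θ = 81° with the incident direction, so by the law of cosines:
|p⃗_e|² = p₀² + p'² − 2p₀p'cos θ
|p⃗_e|² = (3.6020e-23)² + (3.2414e-23)² − 2·3.6020e-23·3.2414e-23·cos(81°)
|p⃗_e| = 4.4529e-23 kg·m/s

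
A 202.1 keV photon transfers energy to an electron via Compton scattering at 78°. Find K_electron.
48.2094 keV

By energy conservation: K_e = E_initial - E_final

First find the scattered photon energy:
Initial wavelength: λ = hc/E = 6.1348 pm
Compton shift: Δλ = λ_C(1 - cos(78°)) = 1.9219 pm
Final wavelength: λ' = 6.1348 + 1.9219 = 8.0566 pm
Final photon energy: E' = hc/λ' = 153.8906 keV

Electron kinetic energy:
K_e = E - E' = 202.1000 - 153.8906 = 48.2094 keV

(Intermediate values are shown rounded; full precision is carried through to the final answer.)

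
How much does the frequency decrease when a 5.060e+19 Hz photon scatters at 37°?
3.855e+18 Hz (decrease)

Convert frequency to wavelength (c = 299792458 m/s):
λ₀ = c/f₀ = 299792458/5.060e+19 = 5.9247521e-12 m = 5.9248 pm

Calculate Compton shift:
Δλ = λ_C(1 - cos(37°)) = 0.4886 pm

Final wavelength:
λ' = λ₀ + Δλ = 5.9248 + 0.4886 = 6.4133 pm

Final frequency:
f' = c/λ' = 299792458/6.4133249e-12 = 4.6745248e+19 Hz

Frequency shift (decrease):
Δf = f₀ - f' = 5.060e+19 - 4.6745248e+19 = 3.855e+18 Hz

(Intermediate values are shown rounded; full precision is carried through to the final answer.)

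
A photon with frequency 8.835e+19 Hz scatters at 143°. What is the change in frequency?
4.970e+19 Hz (decrease)

Convert frequency to wavelength (c = 299792458 m/s):
λ₀ = c/f₀ = 299792458/8.835e+19 = 3.3932366e-12 m = 3.3932 pm

Calculate Compton shift:
Δλ = λ_C(1 - cos(143°)) = 4.3640 pm

Final wavelength:
λ' = λ₀ + Δλ = 3.3932 + 4.3640 = 7.7573 pm

Final frequency:
f' = c/λ' = 299792458/7.7572844e-12 = 3.8646573e+19 Hz

Frequency shift (decrease):
Δf = f₀ - f' = 8.835e+19 - 3.8646573e+19 = 4.970e+19 Hz

(Intermediate values are shown rounded; full precision is carried through to the final answer.)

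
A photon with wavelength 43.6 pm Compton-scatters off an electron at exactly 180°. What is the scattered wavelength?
48.4526 pm

Using the Compton formula: λ' = λ + λ_C(1 − cos θ)

For θ = 180°, cos θ = -1 (exact) = -1.0000, so:
1 − cos 180° = 1 − (-1) = 2.0000

Δλ = λ_C × 2.0000 = 2.4263 × 2.0000 = 4.8526 pm

λ' = 43.6 + 4.8526 = 48.4526 pm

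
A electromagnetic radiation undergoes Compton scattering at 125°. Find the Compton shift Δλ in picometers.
3.8180 pm

Using the Compton scattering formula:
Δλ = λ_C(1 - cos θ)

where λ_C = h/(m_e·c) ≈ 2.4263 pm is the Compton wavelength of an electron.

For θ = 125°:
cos(125°) = -0.5736
1 - cos(125°) = 1.5736

Δλ = 2.4263 × 1.5736
Δλ = 3.8180 pm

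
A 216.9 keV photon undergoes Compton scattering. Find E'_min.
117.3114 keV (at θ = 180°)

The scattered photon has minimum energy when its wavelength is maximum, i.e., when the Compton shift Δλ = λ_C(1 − cos θ) is maximum. This occurs at θ = 180° (backscattering), giving Δλ_max = 2λ_C = 4.8526 pm.

Initial wavelength: λ₀ = hc/E₀ = 5.7162 pm
Maximum final wavelength: λ'_max = λ₀ + 2λ_C = 5.7162 + 4.8526 = 10.5688 pm
Minimum final energy: E'_min = hc/λ'_max = 117.3114 keV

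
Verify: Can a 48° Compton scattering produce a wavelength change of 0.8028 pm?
Yes, consistent

Calculate the expected shift for θ = 48°:

Δλ_expected = λ_C(1 - cos(48°))
Δλ_expected = 2.4263 × (1 - cos(48°))
Δλ_expected = 2.4263 × 0.3309
Δλ_expected = 0.8028 pm

Given shift: 0.8028 pm
Expected shift: 0.8028 pm
Difference: 0.0000 pm

The values match. This is consistent with Compton scattering at the stated angle.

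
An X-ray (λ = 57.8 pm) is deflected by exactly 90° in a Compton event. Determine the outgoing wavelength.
60.2263 pm

Using the Compton formula: λ' = λ + λ_C(1 − cos θ)

For θ = 90°, cos θ = 0 (exact) = 0.0000, so:
1 − cos 90° = 1 − (0) = 1.0000

Δλ = λ_C × 1.0000 = 2.4263 × 1.0000 = 2.4263 pm

λ' = 57.8 + 2.4263 = 60.2263 pm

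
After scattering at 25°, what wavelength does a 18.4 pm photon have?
18.6273 pm

Using the Compton scattering formula:
λ' = λ + Δλ = λ + λ_C(1 - cos θ)

Given:
- Initial wavelength λ = 18.4 pm
- Scattering angle θ = 25°
- Compton wavelength λ_C ≈ 2.4263 pm

Calculate the shift:
Δλ = 2.4263 × (1 - cos(25°))
Δλ = 2.4263 × 0.0937
Δλ = 0.2273 pm

Final wavelength:
λ' = 18.4 + 0.2273 = 18.6273 pm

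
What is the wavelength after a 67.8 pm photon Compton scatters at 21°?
67.9612 pm

Using the Compton scattering formula:
λ' = λ + Δλ = λ + λ_C(1 - cos θ)

Given:
- Initial wavelength λ = 67.8 pm
- Scattering angle θ = 21°
- Compton wavelength λ_C ≈ 2.4263 pm

Calculate the shift:
Δλ = 2.4263 × (1 - cos(21°))
Δλ = 2.4263 × 0.0664
Δλ = 0.1612 pm

Final wavelength:
λ' = 67.8 + 0.1612 = 67.9612 pm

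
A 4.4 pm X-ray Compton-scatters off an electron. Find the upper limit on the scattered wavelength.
9.2526 pm (at θ = 180°)

The Compton shift is Δλ = λ_C(1 − cos θ).

Since cos θ ranges from −1 to 1, the factor (1 − cos θ) ranges from 0 to 2; the maximum shift occurs at θ = 180° (backscattering):
Δλ_max = 2λ_C = 2 × 2.4263 pm = 4.8526 pm

Maximum scattered wavelength:
λ'_max = λ₀ + Δλ_max = 4.4 + 4.8526 = 9.2526 pm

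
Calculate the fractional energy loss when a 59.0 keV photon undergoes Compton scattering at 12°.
0.0025 (or 0.25%)

Calculate initial and final photon energies:

Initial: E₀ = 59.0 keV → λ₀ = 21.0143 pm
Compton shift: Δλ = 0.0530 pm
Final wavelength: λ' = 21.0673 pm
Final energy: E' = 58.8515 keV

Fractional energy loss:
(E₀ - E')/E₀ = (59.0000 - 58.8515)/59.0000
= 0.1485/59.0000
= 0.0025
= 0.25%

(Intermediate values are shown rounded; full precision is carried through to the final answer.)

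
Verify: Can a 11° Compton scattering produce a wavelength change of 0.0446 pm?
Yes, consistent

Calculate the expected shift for θ = 11°:

Δλ_expected = λ_C(1 - cos(11°))
Δλ_expected = 2.4263 × (1 - cos(11°))
Δλ_expected = 2.4263 × 0.0184
Δλ_expected = 0.0446 pm

Given shift: 0.0446 pm
Expected shift: 0.0446 pm
Difference: 0.0000 pm

The values match. This is consistent with Compton scattering at the stated angle.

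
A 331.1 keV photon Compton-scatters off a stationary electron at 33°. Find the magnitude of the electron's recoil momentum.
9.7093e-23 kg·m/s

The electron is initially at rest, so by conservation of momentum:
p⃗_e = p⃗₀ − p⃗'  (incident photon momentum minus scattered photon momentum)

Photon momentum magnitudes (p = h/λ = E/c):
λ₀ = hc/E₀ = 3.7446 pm → p₀ = h/λ₀ = 1.7695e-22 kg·m/s
Δλ = λ_C(1 − cos 33°) = 0.3914 pm
λ' = 4.1361 pm → p' = h/λ' = 1.6020e-22 kg·m/s

The scattered photon makes angle θ = 33° with the incident direction, so by the law of cosines:
|p⃗_e|² = p₀² + p'² − 2p₀p'cos θ
|p⃗_e|² = (1.7695e-22)² + (1.6020e-22)² − 2·1.7695e-22·1.6020e-22·cos(33°)
|p⃗_e| = 9.7093e-23 kg·m/s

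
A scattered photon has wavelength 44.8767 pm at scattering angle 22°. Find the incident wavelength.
44.7000 pm

From λ' = λ + Δλ, we have λ = λ' - Δλ

First calculate the Compton shift:
Δλ = λ_C(1 - cos θ)
Δλ = 2.4263 × (1 - cos(22°))
Δλ = 2.4263 × 0.0728
Δλ = 0.1767 pm

Initial wavelength:
λ = λ' - Δλ
λ = 44.8767 - 0.1767
λ = 44.7000 pm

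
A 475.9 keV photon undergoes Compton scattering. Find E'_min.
166.2459 keV (at θ = 180°)

The scattered photon has minimum energy when its wavelength is maximum, i.e., when the Compton shift Δλ = λ_C(1 − cos θ) is maximum. This occurs at θ = 180° (backscattering), giving Δλ_max = 2λ_C = 4.8526 pm.

Initial wavelength: λ₀ = hc/E₀ = 2.6053 pm
Maximum final wavelength: λ'_max = λ₀ + 2λ_C = 2.6053 + 4.8526 = 7.4579 pm
Minimum final energy: E'_min = hc/λ'_max = 166.2459 keV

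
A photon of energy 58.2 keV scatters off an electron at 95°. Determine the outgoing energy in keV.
51.7876 keV

First convert energy to wavelength:
λ = hc/E, with hc ≈ 1239.842 keV·pm (i.e. 1239.842 eV·nm)

For E = 58.2 keV = 58200 eV:
λ = 1239.842 keV·pm / 58.2 keV
λ = 21.3031 pm

Calculate the Compton shift:
Δλ = λ_C(1 - cos(95°)) = 2.4263 × 1.0872
Δλ = 2.6378 pm

Final wavelength:
λ' = 21.3031 + 2.6378 = 23.9409 pm

Final energy:
E' = hc/λ' = 1239.842 / 23.9409 = 51.7876 keV

(Intermediate values are shown rounded; full precision is carried through to the final answer.)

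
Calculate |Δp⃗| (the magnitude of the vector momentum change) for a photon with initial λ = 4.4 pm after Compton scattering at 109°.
1.9692e-22 kg·m/s

Photon momentum magnitude is p = h/λ.

Initial momentum:
p₀ = h/λ = 6.6261e-34/4.4000e-12 = 1.5059e-22 kg·m/s

After scattering:
λ' = λ + Δλ = 4.4 + 3.2162 = 7.6162 pm
p' = h/λ' = 6.6261e-34/7.6162e-12 = 8.6999e-23 kg·m/s

Momentum is a vector; the scattered photon's direction makes angle θ = 109° with the incident direction. The magnitude of the vector change Δp⃗ = p⃗₀ − p⃗' is found from the law of cosines:
|Δp⃗|² = p₀² + p'² − 2p₀p'cos θ
|Δp⃗|² = (1.5059e-22)² + (8.6999e-23)² − 2·1.5059e-22·8.6999e-23·cos(109°)
|Δp⃗| = 1.9692e-22 kg·m/s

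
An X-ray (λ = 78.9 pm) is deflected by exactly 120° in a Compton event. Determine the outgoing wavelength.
82.5395 pm

Using the Compton formula: λ' = λ + λ_C(1 − cos θ)

For θ = 120°, cos θ = -1/2 (exact) = -0.5000, so:
1 − cos 120° = 1 − (-1/2) = 1.5000

Δλ = λ_C × 1.5000 = 2.4263 × 1.5000 = 3.6395 pm

λ' = 78.9 + 3.6395 = 82.5395 pm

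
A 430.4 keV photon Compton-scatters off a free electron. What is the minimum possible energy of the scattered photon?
160.3252 keV (at θ = 180°)

The scattered photon has minimum energy when its wavelength is maximum, i.e., when the Compton shift Δλ = λ_C(1 − cos θ) is maximum. This occurs at θ = 180° (backscattering), giving Δλ_max = 2λ_C = 4.8526 pm.

Initial wavelength: λ₀ = hc/E₀ = 2.8807 pm
Maximum final wavelength: λ'_max = λ₀ + 2λ_C = 2.8807 + 4.8526 = 7.7333 pm
Minimum final energy: E'_min = hc/λ'_max = 160.3252 keV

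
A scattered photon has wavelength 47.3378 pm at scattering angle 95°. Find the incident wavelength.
44.7000 pm

From λ' = λ + Δλ, we have λ = λ' - Δλ

First calculate the Compton shift:
Δλ = λ_C(1 - cos θ)
Δλ = 2.4263 × (1 - cos(95°))
Δλ = 2.4263 × 1.0872
Δλ = 2.6378 pm

Initial wavelength:
λ = λ' - Δλ
λ = 47.3378 - 2.6378
λ = 44.7000 pm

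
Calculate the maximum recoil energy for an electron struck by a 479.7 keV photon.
312.9927 keV

Maximum energy transfer occurs at θ = 180° (backscattering).

Initial photon: E₀ = 479.7 keV → λ₀ = 2.5846 pm

Maximum Compton shift (at 180°):
Δλ_max = 2λ_C = 2 × 2.4263 = 4.8526 pm

Final wavelength:
λ' = 2.5846 + 4.8526 = 7.4372 pm

Minimum photon energy (maximum energy to electron):
E'_min = hc/λ' = 166.7073 keV

Maximum electron kinetic energy:
K_max = E₀ - E'_min = 479.7000 - 166.7073 = 312.9927 keV

(Intermediate values are shown rounded; full precision is carried through to the final answer.)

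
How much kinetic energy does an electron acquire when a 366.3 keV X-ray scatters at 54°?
83.5495 keV

By energy conservation: K_e = E_initial - E_final

First find the scattered photon energy:
Initial wavelength: λ = hc/E = 3.3848 pm
Compton shift: Δλ = λ_C(1 - cos(54°)) = 1.0002 pm
Final wavelength: λ' = 3.3848 + 1.0002 = 4.3849 pm
Final photon energy: E' = hc/λ' = 282.7505 keV

Electron kinetic energy:
K_e = E - E' = 366.3000 - 282.7505 = 83.5495 keV

(Intermediate values are shown rounded; full precision is carried through to the final answer.)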